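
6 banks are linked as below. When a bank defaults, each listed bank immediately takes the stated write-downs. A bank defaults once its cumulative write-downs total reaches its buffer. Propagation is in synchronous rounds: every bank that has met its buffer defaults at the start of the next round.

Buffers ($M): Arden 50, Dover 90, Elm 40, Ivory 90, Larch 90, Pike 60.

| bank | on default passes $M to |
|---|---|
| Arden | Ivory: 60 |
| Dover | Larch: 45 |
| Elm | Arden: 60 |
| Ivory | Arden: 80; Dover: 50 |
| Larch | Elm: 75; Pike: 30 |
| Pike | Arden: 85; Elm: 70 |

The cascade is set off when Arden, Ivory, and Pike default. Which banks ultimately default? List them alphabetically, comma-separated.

Arden, Elm, Ivory, Pike

Round 1 — Arden, Ivory, Pike default (initial).
  Dover: +50 → 50 < 90
  Elm: +70 → 70 ≥ 40
Round 2 — Elm defaults.
No further defaults.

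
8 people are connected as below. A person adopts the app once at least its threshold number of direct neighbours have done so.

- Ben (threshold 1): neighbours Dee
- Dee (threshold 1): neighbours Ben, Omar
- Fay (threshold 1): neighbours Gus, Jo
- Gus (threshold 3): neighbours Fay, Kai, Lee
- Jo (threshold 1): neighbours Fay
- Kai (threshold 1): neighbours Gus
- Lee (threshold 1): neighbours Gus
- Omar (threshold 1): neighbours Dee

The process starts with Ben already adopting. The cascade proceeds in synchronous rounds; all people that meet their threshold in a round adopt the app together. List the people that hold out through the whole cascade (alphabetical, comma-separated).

Fay, Gus, Jo, Kai, Lee

Round 1 — Ben adopts the app (initial).
Round 2 — checking thresholds:
  Dee: 1 of 2 neighbours ≥ 1, adopts the app.
Round 3 — checking thresholds:
  Omar: 1 of 1 neighbours ≥ 1, adopts the app.
Round 4 — no new adoptions; cascade stops.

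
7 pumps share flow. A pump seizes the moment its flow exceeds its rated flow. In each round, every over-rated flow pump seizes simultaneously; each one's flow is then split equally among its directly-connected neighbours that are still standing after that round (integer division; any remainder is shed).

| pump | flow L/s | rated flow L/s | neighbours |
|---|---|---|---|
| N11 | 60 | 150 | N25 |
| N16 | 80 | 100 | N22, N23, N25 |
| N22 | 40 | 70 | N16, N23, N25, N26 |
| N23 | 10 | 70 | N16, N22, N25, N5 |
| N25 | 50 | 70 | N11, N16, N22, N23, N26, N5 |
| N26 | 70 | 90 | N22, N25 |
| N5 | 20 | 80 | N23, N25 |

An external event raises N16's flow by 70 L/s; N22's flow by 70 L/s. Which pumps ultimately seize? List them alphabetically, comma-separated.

Round 1 — N16 at 150 > 100; N22 at 110 > 70. N16, N22 seize.
  N16 sheds 150 L/s to N23, N25: 75 each.
    N23: 10+75 = 85 > 70
    N25: 50+75 = 125 > 70
  N22 sheds 110 L/s to N23, N25, N26: 36 each (2 lost).
    N23: 85+36 = 121 > 70
    N25: 125+36 = 161 > 70
    N26: 70+36 = 106 > 90
Round 2 — N23, N25, N26 seize.
  N23 sheds 121 L/s to N5: 121 each.
    N5: 20+121 = 141 > 80
  N25 sheds 161 L/s to N11, N5: 80 each (1 lost).
    N11: 60+80 = 140 ≤ 150
    N5: 141+80 = 221 > 80
  N26 sheds 106 L/s: no online neighbours, lost.
Round 3 — N5 seizes.
  N5 sheds 221 L/s: no online neighbours, lost.
No further seizures.

N16, N22, N23, N25, N26, N5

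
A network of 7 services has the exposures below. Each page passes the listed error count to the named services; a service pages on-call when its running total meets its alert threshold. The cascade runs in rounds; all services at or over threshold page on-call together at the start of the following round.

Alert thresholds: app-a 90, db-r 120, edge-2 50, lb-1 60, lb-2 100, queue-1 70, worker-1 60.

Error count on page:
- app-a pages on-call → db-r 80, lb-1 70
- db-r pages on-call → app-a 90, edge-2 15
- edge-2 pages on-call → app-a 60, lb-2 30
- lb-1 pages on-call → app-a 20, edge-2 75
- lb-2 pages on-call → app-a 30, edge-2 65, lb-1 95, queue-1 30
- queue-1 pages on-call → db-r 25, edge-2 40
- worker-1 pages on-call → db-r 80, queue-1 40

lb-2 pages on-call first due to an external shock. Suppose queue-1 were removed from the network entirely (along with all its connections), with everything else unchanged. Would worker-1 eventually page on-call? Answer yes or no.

With queue-1 removed:
Round 1 — lb-2 pages on-call (initial).
  app-a: +30 → 30 < 90
  edge-2: +65 → 65 ≥ 50
  lb-1: +95 → 95 ≥ 60
Round 2 — edge-2, lb-1 page on-call.
  app-a: +60+20 → 110 ≥ 90
Round 3 — app-a pages on-call.
  db-r: +80 → 80 < 120
No further pages.

no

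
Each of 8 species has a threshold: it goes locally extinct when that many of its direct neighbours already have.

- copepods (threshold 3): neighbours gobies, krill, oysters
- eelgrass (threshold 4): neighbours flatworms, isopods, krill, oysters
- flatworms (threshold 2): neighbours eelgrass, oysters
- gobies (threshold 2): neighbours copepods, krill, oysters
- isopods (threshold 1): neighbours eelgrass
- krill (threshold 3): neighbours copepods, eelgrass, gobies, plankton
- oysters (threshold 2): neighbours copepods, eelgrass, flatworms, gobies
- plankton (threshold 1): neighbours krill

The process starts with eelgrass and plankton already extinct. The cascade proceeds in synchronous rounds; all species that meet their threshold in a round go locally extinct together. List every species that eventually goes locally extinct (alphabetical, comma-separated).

Round 1 — eelgrass, plankton go locally extinct (initial).
Round 2 — checking thresholds:
  flatworms: 1 of 2 neighbours < 2, not yet.
  isopods: 1 of 1 neighbours ≥ 1, goes locally extinct.
  krill: 2 of 4 neighbours < 3, not yet.
  oysters: 1 of 4 neighbours < 2, not yet.
Round 3 — no new extinctions; cascade stops.

eelgrass, isopods, plankton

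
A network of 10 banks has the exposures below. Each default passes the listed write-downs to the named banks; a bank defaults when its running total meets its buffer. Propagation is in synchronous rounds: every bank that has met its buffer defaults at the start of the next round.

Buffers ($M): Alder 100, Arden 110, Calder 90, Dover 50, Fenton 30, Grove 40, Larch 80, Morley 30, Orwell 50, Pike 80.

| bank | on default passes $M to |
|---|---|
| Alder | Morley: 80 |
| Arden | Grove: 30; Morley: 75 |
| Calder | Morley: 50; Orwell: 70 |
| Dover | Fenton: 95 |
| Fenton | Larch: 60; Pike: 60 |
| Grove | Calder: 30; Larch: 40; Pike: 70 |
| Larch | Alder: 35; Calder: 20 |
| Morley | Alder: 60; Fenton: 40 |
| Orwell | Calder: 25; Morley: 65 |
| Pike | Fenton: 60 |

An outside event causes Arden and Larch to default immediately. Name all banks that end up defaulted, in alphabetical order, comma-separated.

Round 1 — Arden, Larch default (initial).
  Alder: +35 → 35 < 100
  Calder: +20 → 20 < 90
  Grove: +30 → 30 < 40
  Morley: +75 → 75 ≥ 30
Round 2 — Morley defaults.
  Alder: +60 → 95 < 100
  Fenton: +40 → 40 ≥ 30
Round 3 — Fenton defaults.
  Pike: +60 → 60 < 80
No further defaults.

Arden, Fenton, Larch, Morley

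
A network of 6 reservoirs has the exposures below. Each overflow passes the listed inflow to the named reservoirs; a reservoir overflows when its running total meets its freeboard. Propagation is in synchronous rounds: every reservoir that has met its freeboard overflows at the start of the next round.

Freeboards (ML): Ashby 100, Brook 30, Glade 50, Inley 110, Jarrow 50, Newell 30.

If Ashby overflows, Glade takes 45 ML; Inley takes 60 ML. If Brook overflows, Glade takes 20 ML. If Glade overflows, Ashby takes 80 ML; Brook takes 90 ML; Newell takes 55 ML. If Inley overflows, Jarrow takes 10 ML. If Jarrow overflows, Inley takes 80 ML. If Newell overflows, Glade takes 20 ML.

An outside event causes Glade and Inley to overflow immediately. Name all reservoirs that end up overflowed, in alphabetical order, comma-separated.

Round 1 — Glade, Inley overflow (initial).
  Ashby: +80 → 80 < 100
  Brook: +90 → 90 ≥ 30
  Jarrow: +10 → 10 < 50
  Newell: +55 → 55 ≥ 30
Round 2 — Brook, Newell overflow.
No further overflows.

Brook, Glade, Inley, Newell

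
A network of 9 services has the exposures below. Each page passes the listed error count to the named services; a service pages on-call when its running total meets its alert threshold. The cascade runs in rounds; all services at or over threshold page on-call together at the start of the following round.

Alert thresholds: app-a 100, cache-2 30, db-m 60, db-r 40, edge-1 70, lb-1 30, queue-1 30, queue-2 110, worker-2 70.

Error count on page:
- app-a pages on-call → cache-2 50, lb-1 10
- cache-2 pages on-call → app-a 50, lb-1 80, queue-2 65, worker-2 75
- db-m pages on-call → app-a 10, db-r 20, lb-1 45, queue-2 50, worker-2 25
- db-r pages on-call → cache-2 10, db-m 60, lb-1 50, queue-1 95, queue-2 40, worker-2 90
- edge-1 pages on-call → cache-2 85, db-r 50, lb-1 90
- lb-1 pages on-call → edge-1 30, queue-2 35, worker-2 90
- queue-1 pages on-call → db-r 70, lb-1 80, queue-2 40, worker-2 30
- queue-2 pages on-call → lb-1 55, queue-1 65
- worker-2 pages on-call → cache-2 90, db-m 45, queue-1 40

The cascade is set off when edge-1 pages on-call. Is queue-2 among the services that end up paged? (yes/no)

yes

Round 1 — edge-1 pages on-call (initial).
  cache-2: +85 → 85 ≥ 30
  db-r: +50 → 50 ≥ 40
  lb-1: +90 → 90 ≥ 30
Round 2 — cache-2, db-r, lb-1 page on-call.
  app-a: +50 → 50 < 100
  db-m: +60 → 60 ≥ 60
  queue-1: +95 → 95 ≥ 30
  queue-2: +65+40+35 → 140 ≥ 110
  worker-2: +75+90+90 → 255 ≥ 70
Round 3 — db-m, queue-1, queue-2, worker-2 page on-call.
  app-a: +10 → 60 < 100
No further pages.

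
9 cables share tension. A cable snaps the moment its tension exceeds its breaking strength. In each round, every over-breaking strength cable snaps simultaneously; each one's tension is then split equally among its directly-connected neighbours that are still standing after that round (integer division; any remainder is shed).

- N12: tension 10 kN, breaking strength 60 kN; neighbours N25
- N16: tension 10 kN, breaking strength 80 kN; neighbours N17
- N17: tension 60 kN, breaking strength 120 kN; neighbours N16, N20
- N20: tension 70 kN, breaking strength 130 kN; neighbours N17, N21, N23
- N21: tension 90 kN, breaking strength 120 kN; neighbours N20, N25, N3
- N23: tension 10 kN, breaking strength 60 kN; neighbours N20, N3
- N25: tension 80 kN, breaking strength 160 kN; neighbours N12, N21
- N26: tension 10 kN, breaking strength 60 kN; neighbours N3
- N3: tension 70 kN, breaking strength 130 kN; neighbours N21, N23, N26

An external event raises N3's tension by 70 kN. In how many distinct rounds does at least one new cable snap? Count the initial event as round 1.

Round 1 — N3 at 140 > 130. N3 snaps.
  N3 sheds 140 kN to N21, N23, N26: 46 each (2 lost).
    N21: 90+46 = 136 > 120
    N23: 10+46 = 56 ≤ 60
    N26: 10+46 = 56 ≤ 60
Round 2 — N21 snaps.
  N21 sheds 136 kN to N20, N25: 68 each.
    N20: 70+68 = 138 > 130
    N25: 80+68 = 148 ≤ 160
Round 3 — N20 snaps.
  N20 sheds 138 kN to N17, N23: 69 each.
    N17: 60+69 = 129 > 120
    N23: 56+69 = 125 > 60
Round 4 — N17, N23 snap.
  N17 sheds 129 kN to N16: 129 each.
    N16: 10+129 = 139 > 80
  N23 sheds 125 kN: no online neighbours, lost.
Round 5 — N16 snaps.
  N16 sheds 139 kN: no online neighbours, lost.
No further breaks.

5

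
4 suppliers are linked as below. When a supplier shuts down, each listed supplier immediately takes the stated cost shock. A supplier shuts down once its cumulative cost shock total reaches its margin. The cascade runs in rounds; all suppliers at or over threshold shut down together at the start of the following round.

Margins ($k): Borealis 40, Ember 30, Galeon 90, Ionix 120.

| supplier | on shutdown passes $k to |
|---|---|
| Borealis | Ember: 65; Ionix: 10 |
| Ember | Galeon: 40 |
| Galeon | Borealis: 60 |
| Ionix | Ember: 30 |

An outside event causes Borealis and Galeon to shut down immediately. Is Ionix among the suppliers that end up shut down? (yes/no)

Round 1 — Borealis, Galeon shut down (initial).
  Ember: +65 → 65 ≥ 30
  Ionix: +10 → 10 < 120
Round 2 — Ember shuts down.
No further shutdowns.

no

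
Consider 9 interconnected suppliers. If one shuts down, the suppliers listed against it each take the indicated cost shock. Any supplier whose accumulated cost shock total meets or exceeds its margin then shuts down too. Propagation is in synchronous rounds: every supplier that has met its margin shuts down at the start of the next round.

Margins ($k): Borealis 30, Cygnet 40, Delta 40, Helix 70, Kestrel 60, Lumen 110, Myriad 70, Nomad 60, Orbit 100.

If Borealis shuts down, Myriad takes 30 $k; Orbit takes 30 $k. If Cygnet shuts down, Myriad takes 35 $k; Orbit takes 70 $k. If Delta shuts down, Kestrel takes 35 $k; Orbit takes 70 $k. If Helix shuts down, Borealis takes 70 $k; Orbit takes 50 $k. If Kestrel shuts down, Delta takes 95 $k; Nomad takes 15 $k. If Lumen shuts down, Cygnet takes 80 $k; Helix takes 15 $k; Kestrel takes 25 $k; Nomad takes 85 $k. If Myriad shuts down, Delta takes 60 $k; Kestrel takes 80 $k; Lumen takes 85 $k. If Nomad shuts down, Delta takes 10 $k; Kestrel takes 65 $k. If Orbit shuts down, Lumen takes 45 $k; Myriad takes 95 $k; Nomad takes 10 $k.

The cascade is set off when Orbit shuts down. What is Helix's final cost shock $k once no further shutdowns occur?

Round 1 — Orbit shuts down (initial).
  Lumen: +45 → 45 < 110
  Myriad: +95 → 95 ≥ 70
  Nomad: +10 → 10 < 60
Round 2 — Myriad shuts down.
  Delta: +60 → 60 ≥ 40
  Kestrel: +80 → 80 ≥ 60
  Lumen: +85 → 130 ≥ 110
Round 3 — Delta, Kestrel, Lumen shut down.
  Cygnet: +80 → 80 ≥ 40
  Helix: +15 → 15 < 70
  Nomad: +15+85 → 110 ≥ 60
Round 4 — Cygnet, Nomad shut down.
No further shutdowns.

15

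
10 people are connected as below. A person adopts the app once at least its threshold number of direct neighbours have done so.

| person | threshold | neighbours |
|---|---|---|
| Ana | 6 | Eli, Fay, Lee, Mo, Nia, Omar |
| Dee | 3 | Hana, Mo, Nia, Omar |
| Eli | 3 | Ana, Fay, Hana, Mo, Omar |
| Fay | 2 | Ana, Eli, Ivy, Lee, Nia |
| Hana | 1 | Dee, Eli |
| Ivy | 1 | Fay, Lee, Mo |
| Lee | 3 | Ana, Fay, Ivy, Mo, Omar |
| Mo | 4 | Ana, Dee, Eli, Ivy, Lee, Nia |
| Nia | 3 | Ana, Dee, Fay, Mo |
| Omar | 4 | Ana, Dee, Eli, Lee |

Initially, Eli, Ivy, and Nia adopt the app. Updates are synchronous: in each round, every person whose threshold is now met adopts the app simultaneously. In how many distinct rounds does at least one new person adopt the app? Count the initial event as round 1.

Round 1 — Eli, Ivy, Nia adopt the app (initial).
Round 2 — checking thresholds:
  Ana: 2 of 6 neighbours < 6, not yet.
  Dee: 1 of 4 neighbours < 3, not yet.
  Fay: 3 of 5 neighbours ≥ 2, adopts the app.
  Hana: 1 of 2 neighbours ≥ 1, adopts the app.
  Lee: 1 of 5 neighbours < 3, not yet.
  Mo: 3 of 6 neighbours < 4, not yet.
  Omar: 1 of 4 neighbours < 4, not yet.
Round 3 — no new adoptions; cascade stops.

2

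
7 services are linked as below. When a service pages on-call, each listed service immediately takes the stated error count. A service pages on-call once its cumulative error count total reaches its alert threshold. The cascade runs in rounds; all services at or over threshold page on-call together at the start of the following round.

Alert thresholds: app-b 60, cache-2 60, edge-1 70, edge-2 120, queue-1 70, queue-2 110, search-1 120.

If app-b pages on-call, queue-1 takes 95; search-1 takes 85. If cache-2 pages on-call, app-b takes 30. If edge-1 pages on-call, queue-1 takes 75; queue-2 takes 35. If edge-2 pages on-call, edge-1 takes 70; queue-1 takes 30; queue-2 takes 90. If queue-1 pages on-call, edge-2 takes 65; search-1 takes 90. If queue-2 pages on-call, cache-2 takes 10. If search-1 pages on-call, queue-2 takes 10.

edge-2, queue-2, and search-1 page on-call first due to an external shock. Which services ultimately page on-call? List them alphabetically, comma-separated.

edge-1, edge-2, queue-1, queue-2, search-1

Round 1 — edge-2, queue-2, search-1 page on-call (initial).
  cache-2: +10 → 10 < 60
  edge-1: +70 → 70 ≥ 70
  queue-1: +30 → 30 < 70
Round 2 — edge-1 pages on-call.
  queue-1: +75 → 105 ≥ 70
Round 3 — queue-1 pages on-call.
No further pages.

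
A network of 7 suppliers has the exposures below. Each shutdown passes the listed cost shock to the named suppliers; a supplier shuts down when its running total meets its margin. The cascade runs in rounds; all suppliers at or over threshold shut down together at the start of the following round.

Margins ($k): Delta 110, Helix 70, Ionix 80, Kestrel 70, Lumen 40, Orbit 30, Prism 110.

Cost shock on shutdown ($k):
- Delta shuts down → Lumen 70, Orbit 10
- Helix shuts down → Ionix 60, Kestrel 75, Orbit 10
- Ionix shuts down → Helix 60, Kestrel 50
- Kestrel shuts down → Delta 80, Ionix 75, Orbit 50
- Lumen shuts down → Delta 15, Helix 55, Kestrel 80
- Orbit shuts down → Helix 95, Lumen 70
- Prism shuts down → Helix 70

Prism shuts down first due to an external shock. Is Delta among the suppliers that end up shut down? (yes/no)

Round 1 — Prism shuts down (initial).
  Helix: +70 → 70 ≥ 70
Round 2 — Helix shuts down.
  Ionix: +60 → 60 < 80
  Kestrel: +75 → 75 ≥ 70
  Orbit: +10 → 10 < 30
Round 3 — Kestrel shuts down.
  Delta: +80 → 80 < 110
  Ionix: +75 → 135 ≥ 80
  Orbit: +50 → 60 ≥ 30
Round 4 — Ionix, Orbit shut down.
  Lumen: +70 → 70 ≥ 40
Round 5 — Lumen shuts down.
  Delta: +15 → 95 < 110
No further shutdowns.

no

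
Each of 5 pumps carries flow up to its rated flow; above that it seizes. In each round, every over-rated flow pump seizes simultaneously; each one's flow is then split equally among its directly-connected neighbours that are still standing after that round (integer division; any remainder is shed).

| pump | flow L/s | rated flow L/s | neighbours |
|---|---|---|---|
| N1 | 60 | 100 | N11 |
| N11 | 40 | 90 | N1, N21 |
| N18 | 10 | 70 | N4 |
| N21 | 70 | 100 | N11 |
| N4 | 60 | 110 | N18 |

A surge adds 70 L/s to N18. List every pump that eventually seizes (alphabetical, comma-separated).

Round 1 — N18 at 80 > 70. N18 seizes.
  N18 sheds 80 L/s to N4: 80 each.
    N4: 60+80 = 140 > 110
Round 2 — N4 seizes.
  N4 sheds 140 L/s: no online neighbours, lost.
No further seizures.

N18, N4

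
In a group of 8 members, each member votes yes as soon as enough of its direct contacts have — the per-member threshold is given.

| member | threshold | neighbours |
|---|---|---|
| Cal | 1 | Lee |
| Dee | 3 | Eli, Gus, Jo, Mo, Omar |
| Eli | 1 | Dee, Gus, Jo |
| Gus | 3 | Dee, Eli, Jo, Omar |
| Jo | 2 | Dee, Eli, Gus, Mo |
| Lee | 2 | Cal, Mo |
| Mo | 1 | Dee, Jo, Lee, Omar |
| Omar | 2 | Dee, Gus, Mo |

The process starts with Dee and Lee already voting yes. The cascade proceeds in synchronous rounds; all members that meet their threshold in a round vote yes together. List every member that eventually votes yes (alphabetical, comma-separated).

Cal, Dee, Eli, Gus, Jo, Lee, Mo, Omar

Round 1 — Dee, Lee vote yes (initial).
Round 2 — checking thresholds:
  Cal: 1 of 1 neighbours ≥ 1, votes yes.
  Eli: 1 of 3 neighbours ≥ 1, votes yes.
  Gus: 1 of 4 neighbours < 3, holds.
  Jo: 1 of 4 neighbours < 2, holds.
  Mo: 2 of 4 neighbours ≥ 1, votes yes.
  Omar: 1 of 3 neighbours < 2, holds.
Round 3 — checking thresholds:
  Gus: 2 of 4 neighbours < 3, holds.
  Jo: 3 of 4 neighbours ≥ 2, votes yes.
  Omar: 2 of 3 neighbours ≥ 2, votes yes.
Round 4 — checking thresholds:
  Gus: 4 of 4 neighbours ≥ 3, votes yes.
Round 5 — no new yes votes; cascade stops.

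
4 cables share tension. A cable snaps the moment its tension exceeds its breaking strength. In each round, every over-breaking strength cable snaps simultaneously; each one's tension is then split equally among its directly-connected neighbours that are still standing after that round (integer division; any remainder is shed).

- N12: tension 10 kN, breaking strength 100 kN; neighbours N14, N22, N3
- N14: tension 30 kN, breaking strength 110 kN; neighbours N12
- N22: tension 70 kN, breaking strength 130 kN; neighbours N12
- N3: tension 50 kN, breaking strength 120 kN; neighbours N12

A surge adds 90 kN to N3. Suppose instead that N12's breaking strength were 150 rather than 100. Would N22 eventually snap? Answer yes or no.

no

With N12's breaking strength at 150:
Round 1 — N3 at 140 > 120. N3 snaps.
  N3 sheds 140 kN to N12: 140 each.
    N12: 10+140 = 150 ≤ 150
No further breaks.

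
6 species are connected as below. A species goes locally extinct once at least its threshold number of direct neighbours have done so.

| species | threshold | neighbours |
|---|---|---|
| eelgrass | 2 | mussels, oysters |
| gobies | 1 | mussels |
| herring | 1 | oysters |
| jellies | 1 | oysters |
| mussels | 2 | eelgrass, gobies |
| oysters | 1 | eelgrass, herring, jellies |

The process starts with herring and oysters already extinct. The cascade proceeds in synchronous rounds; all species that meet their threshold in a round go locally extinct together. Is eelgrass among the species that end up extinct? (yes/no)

no

Round 1 — herring, oysters go locally extinct (initial).
Round 2 — checking thresholds:
  eelgrass: 1 of 2 neighbours < 2, not yet.
  jellies: 1 of 1 neighbours ≥ 1, goes locally extinct.
Round 3 — no new extinctions; cascade stops.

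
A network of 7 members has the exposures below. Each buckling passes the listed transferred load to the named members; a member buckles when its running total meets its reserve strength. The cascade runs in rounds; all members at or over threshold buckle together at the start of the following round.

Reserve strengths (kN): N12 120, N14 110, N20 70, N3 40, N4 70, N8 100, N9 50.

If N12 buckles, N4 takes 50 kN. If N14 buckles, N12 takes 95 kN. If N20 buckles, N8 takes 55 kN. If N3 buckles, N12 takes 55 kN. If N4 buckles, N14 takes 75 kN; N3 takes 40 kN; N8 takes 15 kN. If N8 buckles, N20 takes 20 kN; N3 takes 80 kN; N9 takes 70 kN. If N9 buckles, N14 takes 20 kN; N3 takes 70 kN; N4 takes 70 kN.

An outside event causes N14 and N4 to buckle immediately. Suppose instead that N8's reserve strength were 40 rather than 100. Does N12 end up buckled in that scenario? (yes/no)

yes

With N8's reserve strength at 40:
Round 1 — N14, N4 buckle (initial).
  N12: +95 → 95 < 120
  N3: +40 → 40 ≥ 40
  N8: +15 → 15 < 40
Round 2 — N3 buckles.
  N12: +55 → 150 ≥ 120
Round 3 — N12 buckles.
No further bucklings.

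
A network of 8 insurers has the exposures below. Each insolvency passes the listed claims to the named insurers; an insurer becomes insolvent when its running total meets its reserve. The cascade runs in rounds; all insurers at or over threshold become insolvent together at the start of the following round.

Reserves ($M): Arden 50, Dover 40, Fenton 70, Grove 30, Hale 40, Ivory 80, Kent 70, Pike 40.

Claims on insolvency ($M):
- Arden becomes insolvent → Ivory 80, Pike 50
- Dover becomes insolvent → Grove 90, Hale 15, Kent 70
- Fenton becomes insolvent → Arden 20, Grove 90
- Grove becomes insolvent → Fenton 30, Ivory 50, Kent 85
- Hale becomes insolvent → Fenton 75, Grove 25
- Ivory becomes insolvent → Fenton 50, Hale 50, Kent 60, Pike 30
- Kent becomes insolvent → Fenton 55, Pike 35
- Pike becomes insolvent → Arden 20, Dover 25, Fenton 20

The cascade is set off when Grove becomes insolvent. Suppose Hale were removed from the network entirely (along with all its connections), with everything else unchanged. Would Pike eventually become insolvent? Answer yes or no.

With Hale removed:
Round 1 — Grove becomes insolvent (initial).
  Fenton: +30 → 30 < 70
  Ivory: +50 → 50 < 80
  Kent: +85 → 85 ≥ 70
Round 2 — Kent becomes insolvent.
  Fenton: +55 → 85 ≥ 70
  Pike: +35 → 35 < 40
Round 3 — Fenton becomes insolvent.
  Arden: +20 → 20 < 50
No further insolvencies.

no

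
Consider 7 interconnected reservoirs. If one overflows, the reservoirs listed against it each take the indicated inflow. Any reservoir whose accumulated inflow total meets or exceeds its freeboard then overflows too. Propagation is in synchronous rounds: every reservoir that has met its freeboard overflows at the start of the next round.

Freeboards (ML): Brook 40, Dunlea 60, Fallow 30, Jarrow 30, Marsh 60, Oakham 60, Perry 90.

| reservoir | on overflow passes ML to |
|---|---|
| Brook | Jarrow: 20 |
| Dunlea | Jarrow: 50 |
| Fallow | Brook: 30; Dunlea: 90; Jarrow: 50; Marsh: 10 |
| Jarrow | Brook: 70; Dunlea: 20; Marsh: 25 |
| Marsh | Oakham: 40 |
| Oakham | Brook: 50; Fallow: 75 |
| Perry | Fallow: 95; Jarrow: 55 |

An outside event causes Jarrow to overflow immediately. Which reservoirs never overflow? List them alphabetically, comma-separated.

Round 1 — Jarrow overflows (initial).
  Brook: +70 → 70 ≥ 40
  Dunlea: +20 → 20 < 60
  Marsh: +25 → 25 < 60
Round 2 — Brook overflows.
No further overflows.

Dunlea, Fallow, Marsh, Oakham, Perry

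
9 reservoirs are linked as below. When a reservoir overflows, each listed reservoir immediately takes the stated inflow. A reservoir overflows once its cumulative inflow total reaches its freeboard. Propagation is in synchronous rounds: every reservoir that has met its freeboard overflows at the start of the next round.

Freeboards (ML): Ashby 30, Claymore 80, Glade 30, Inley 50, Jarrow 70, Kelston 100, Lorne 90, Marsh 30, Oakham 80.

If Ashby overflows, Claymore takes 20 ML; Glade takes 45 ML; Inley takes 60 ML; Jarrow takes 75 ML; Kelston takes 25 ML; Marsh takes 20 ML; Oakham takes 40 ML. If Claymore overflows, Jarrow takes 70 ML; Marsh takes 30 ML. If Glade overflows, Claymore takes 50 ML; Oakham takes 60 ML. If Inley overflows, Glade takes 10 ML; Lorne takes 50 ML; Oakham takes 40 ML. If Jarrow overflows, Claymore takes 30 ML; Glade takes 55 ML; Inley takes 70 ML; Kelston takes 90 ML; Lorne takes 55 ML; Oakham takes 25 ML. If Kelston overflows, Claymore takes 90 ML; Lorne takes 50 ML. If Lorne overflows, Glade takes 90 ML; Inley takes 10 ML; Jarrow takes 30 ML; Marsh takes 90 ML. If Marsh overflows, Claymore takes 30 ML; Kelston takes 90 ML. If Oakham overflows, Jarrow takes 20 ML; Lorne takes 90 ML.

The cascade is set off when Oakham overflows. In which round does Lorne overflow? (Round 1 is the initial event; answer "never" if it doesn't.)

Round 1 — Oakham overflows (initial).
  Jarrow: +20 → 20 < 70
  Lorne: +90 → 90 ≥ 90
Round 2 — Lorne overflows.
  Glade: +90 → 90 ≥ 30
  Inley: +10 → 10 < 50
  Jarrow: +30 → 50 < 70
  Marsh: +90 → 90 ≥ 30
Round 3 — Glade, Marsh overflow.
  Claymore: +50+30 → 80 ≥ 80
  Kelston: +90 → 90 < 100
Round 4 — Claymore overflows.
  Jarrow: +70 → 120 ≥ 70
Round 5 — Jarrow overflows.
  Inley: +70 → 80 ≥ 50
  Kelston: +90 → 180 ≥ 100
Round 6 — Inley, Kelston overflow.
No further overflows.

2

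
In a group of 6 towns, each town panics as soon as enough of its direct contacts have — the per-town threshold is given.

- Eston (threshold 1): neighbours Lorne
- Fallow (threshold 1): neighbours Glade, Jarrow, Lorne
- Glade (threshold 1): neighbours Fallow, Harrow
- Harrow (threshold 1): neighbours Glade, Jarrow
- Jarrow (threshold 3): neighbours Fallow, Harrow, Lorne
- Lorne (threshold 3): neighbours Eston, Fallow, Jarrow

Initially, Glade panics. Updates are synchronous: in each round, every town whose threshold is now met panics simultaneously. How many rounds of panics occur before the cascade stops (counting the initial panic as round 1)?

Round 1 — Glade panics (initial).
Round 2 — checking thresholds:
  Fallow: 1 of 3 neighbours ≥ 1, panics.
  Harrow: 1 of 2 neighbours ≥ 1, panics.
Round 3 — no new panics; cascade stops.

2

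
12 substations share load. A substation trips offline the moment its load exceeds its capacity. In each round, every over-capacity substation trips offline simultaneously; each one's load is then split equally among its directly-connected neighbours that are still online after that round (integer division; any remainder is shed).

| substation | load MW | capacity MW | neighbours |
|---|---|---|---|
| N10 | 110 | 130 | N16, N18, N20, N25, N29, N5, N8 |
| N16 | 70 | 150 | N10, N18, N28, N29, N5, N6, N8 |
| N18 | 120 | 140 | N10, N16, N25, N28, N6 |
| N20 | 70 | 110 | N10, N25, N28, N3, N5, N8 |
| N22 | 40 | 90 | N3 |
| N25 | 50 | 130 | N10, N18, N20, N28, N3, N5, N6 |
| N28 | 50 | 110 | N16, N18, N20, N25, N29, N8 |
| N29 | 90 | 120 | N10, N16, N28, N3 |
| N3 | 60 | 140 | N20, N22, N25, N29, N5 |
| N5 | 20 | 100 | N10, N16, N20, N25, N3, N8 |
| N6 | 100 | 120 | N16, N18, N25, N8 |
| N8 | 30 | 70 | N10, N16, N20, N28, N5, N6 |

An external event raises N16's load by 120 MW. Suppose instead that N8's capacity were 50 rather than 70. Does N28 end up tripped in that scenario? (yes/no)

With N8's capacity at 50:
Round 1 — N16 at 190 > 150. N16 trips offline.
  N16 sheds 190 MW to N10, N18, N28, N29, N5, N6, N8: 27 each (1 lost).
    N10: 110+27 = 137 > 130
    N18: 120+27 = 147 > 140
    N28: 50+27 = 77 ≤ 110
    N29: 90+27 = 117 ≤ 120
    N5: 20+27 = 47 ≤ 100
    N6: 100+27 = 127 > 120
    N8: 30+27 = 57 > 50
Round 2 — N10, N18, N6, N8 trip offline.
  N10 sheds 137 MW to N20, N25, N29, N5: 34 each (1 lost).
    N20: 70+34 = 104 ≤ 110
    N25: 50+34 = 84 ≤ 130
    N29: 117+34 = 151 > 120
    N5: 47+34 = 81 ≤ 100
  N18 sheds 147 MW to N25, N28: 73 each (1 lost).
    N25: 84+73 = 157 > 130
    N28: 77+73 = 150 > 110
  N6 sheds 127 MW to N25: 127 each.
    N25: 157+127 = 284 > 130
  N8 sheds 57 MW to N20, N28, N5: 19 each.
    N20: 104+19 = 123 > 110
    N28: 150+19 = 169 > 110
    N5: 81+19 = 100 ≤ 100
Round 3 — N20, N25, N28, N29 trip offline.
  N20 sheds 123 MW to N3, N5: 61 each (1 lost).
    N3: 60+61 = 121 ≤ 140
    N5: 100+61 = 161 > 100
  N25 sheds 284 MW to N3, N5: 142 each.
    N3: 121+142 = 263 > 140
    N5: 161+142 = 303 > 100
  N28 sheds 169 MW: no online neighbours, lost.
  N29 sheds 151 MW to N3: 151 each.
    N3: 263+151 = 414 > 140
Round 4 — N3, N5 trip offline.
  N3 sheds 414 MW to N22: 414 each.
    N22: 40+414 = 454 > 90
  N5 sheds 303 MW: no online neighbours, lost.
Round 5 — N22 trips offline.
  N22 sheds 454 MW: no online neighbours, lost.
No further trips.

yes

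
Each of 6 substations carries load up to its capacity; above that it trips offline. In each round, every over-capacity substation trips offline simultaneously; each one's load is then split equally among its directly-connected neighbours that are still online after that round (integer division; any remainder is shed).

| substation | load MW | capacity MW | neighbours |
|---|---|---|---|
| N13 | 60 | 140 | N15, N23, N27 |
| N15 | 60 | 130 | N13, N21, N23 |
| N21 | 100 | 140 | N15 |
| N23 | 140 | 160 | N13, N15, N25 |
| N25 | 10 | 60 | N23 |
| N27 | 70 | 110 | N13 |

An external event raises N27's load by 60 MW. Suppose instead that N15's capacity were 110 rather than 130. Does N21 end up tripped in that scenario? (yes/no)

With N15's capacity at 110:
Round 1 — N27 at 130 > 110. N27 trips offline.
  N27 sheds 130 MW to N13: 130 each.
    N13: 60+130 = 190 > 140
Round 2 — N13 trips offline.
  N13 sheds 190 MW to N15, N23: 95 each.
    N15: 60+95 = 155 > 110
    N23: 140+95 = 235 > 160
Round 3 — N15, N23 trip offline.
  N15 sheds 155 MW to N21: 155 each.
    N21: 100+155 = 255 > 140
  N23 sheds 235 MW to N25: 235 each.
    N25: 10+235 = 245 > 60
Round 4 — N21, N25 trip offline.
  N21 sheds 255 MW: no online neighbours, lost.
  N25 sheds 245 MW: no online neighbours, lost.
No further trips.

yes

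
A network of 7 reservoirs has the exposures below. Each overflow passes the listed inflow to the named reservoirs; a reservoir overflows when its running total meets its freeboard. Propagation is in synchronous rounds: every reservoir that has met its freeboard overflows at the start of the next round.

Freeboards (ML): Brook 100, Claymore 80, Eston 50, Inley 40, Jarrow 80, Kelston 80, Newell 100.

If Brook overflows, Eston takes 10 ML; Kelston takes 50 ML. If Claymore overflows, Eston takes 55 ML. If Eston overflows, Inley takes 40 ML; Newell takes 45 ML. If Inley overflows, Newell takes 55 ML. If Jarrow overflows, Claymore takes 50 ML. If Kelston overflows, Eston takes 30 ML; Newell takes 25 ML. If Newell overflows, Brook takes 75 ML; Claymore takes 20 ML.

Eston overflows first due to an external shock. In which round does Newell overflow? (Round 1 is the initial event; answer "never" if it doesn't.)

3

Round 1 — Eston overflows (initial).
  Inley: +40 → 40 ≥ 40
  Newell: +45 → 45 < 100
Round 2 — Inley overflows.
  Newell: +55 → 100 ≥ 100
Round 3 — Newell overflows.
  Brook: +75 → 75 < 100
  Claymore: +20 → 20 < 80
No further overflows.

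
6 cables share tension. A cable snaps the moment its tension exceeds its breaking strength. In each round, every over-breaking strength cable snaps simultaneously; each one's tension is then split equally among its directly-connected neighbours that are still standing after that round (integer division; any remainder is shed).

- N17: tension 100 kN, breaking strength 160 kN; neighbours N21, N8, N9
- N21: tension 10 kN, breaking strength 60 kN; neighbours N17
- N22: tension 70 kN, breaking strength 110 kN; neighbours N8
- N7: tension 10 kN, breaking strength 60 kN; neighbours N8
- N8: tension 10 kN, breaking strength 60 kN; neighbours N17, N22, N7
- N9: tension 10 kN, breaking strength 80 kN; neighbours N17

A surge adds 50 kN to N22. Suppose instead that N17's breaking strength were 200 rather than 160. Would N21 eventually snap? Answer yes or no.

With N17's breaking strength at 200:
Round 1 — N22 at 120 > 110. N22 snaps.
  N22 sheds 120 kN to N8: 120 each.
    N8: 10+120 = 130 > 60
Round 2 — N8 snaps.
  N8 sheds 130 kN to N17, N7: 65 each.
    N17: 100+65 = 165 ≤ 200
    N7: 10+65 = 75 > 60
Round 3 — N7 snaps.
  N7 sheds 75 kN: no online neighbours, lost.
No further breaks.

no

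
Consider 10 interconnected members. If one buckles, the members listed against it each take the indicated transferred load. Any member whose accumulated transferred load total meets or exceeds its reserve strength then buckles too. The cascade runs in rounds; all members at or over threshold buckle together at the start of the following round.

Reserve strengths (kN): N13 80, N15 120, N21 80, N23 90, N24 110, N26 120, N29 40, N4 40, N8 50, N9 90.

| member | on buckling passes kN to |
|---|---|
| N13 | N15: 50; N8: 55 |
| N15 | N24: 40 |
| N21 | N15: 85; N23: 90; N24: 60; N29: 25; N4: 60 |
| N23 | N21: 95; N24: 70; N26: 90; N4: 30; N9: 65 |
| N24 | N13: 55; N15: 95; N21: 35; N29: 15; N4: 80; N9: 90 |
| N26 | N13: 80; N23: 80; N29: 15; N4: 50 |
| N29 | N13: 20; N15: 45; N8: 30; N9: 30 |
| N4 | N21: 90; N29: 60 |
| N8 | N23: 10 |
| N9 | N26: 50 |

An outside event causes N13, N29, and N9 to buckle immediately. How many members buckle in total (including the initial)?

Round 1 — N13, N29, N9 buckle (initial).
  N15: +50+45 → 95 < 120
  N26: +50 → 50 < 120
  N8: +55+30 → 85 ≥ 50
Round 2 — N8 buckles.
  N23: +10 → 10 < 90
No further bucklings.

4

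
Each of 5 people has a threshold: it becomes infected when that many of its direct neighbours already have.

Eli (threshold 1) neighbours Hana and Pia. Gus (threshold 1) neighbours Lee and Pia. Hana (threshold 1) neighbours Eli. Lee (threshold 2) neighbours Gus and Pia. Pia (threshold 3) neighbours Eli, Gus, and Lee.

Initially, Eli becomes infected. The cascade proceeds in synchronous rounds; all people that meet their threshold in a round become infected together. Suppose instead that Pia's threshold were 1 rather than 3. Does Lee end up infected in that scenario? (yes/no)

yes

With Pia's threshold at 1:
Round 1 — Eli becomes infected (initial).
Round 2 — checking thresholds:
  Hana: 1 of 1 neighbours ≥ 1, becomes infected.
  Pia: 1 of 3 neighbours ≥ 1, becomes infected.
Round 3 — checking thresholds:
  Gus: 1 of 2 neighbours ≥ 1, becomes infected.
  Lee: 1 of 2 neighbours < 2, not yet.
Round 4 — checking thresholds:
  Lee: 2 of 2 neighbours ≥ 2, becomes infected.
Round 5 — no new infections; cascade stops.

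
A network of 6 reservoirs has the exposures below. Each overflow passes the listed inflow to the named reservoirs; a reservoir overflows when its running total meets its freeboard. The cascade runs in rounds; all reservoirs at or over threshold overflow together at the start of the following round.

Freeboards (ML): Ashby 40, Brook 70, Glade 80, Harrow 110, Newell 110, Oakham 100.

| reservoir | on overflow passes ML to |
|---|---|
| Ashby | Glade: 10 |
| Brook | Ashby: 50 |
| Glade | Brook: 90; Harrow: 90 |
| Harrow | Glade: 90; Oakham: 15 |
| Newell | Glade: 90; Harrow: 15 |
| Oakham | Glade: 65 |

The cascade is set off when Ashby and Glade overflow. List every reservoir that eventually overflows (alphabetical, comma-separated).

Round 1 — Ashby, Glade overflow (initial).
  Brook: +90 → 90 ≥ 70
  Harrow: +90 → 90 < 110
Round 2 — Brook overflows.
No further overflows.

Ashby, Brook, Glade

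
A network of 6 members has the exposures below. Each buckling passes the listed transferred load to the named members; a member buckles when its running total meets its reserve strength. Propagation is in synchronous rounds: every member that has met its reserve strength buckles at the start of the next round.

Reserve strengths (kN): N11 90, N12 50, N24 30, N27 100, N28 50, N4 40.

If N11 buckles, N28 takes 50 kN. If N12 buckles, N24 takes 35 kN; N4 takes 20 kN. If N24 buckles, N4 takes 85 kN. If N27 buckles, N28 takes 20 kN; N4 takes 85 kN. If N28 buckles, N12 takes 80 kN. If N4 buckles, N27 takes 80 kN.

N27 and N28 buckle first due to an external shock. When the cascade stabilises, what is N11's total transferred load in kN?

Round 1 — N27, N28 buckle (initial).
  N12: +80 → 80 ≥ 50
  N4: +85 → 85 ≥ 40
Round 2 — N12, N4 buckle.
  N24: +35 → 35 ≥ 30
Round 3 — N24 buckles.
No further bucklings.

0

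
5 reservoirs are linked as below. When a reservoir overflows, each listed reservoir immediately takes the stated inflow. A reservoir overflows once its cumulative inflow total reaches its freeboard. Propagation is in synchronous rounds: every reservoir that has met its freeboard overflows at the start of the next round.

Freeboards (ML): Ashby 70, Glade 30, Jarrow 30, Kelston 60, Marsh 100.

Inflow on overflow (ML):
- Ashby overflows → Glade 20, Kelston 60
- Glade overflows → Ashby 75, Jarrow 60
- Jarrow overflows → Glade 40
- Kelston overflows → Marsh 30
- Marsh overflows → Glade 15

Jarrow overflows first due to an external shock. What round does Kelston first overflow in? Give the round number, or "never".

Round 1 — Jarrow overflows (initial).
  Glade: +40 → 40 ≥ 30
Round 2 — Glade overflows.
  Ashby: +75 → 75 ≥ 70
Round 3 — Ashby overflows.
  Kelston: +60 → 60 ≥ 60
Round 4 — Kelston overflows.
  Marsh: +30 → 30 < 100
No further overflows.

4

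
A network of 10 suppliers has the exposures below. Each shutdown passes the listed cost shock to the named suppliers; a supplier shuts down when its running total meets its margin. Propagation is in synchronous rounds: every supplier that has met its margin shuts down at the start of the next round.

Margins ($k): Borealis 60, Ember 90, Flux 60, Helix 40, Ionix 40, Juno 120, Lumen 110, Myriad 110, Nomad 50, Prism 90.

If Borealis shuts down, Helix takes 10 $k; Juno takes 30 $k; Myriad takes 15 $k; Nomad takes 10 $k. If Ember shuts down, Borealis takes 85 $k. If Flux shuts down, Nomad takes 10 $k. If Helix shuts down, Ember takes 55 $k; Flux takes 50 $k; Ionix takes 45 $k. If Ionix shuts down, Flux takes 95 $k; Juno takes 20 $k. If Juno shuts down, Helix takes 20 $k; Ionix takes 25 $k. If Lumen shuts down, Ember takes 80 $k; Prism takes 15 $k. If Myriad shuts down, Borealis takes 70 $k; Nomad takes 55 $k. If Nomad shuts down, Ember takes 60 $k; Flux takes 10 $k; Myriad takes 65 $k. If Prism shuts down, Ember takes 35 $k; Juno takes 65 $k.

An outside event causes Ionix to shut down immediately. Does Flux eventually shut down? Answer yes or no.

yes

Round 1 — Ionix shuts down (initial).
  Flux: +95 → 95 ≥ 60
  Juno: +20 → 20 < 120
Round 2 — Flux shuts down.
  Nomad: +10 → 10 < 50
No further shutdowns.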